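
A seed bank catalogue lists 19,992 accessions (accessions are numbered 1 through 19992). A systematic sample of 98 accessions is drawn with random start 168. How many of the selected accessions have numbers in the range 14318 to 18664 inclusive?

21

k = 19992/98 = 204
First selection ≥ 14318: 168 + ⌈(14318−168)/204⌉·204 = 168 + 70×204 = 14448
Last selection ≤ 18664: 168 + ⌊(18664−168)/204⌋·204 = 168 + 90×204 = 18528
Count = 90 − 70 + 1 = 21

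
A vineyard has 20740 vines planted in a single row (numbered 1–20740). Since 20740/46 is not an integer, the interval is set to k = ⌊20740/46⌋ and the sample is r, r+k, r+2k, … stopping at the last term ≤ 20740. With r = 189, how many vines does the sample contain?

46

k = ⌊20740/46⌋ = 450
Achieved size = ⌊(20740 − 189)/450⌋ + 1 = ⌊20551/450⌋ + 1 = 45 + 1 = 46
(last selection: 189 + 45×450 = 20439 ≤ 20740; next would be 20889 > 20740)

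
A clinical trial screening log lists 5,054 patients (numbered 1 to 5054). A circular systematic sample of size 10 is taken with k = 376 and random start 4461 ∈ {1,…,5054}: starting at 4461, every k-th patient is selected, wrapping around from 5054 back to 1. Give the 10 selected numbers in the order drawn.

4461, 4837, 159, 535, 911, 1287, 1663, 2039, 2415, 2791

Selection 1: 4461
Selection 2: 4461 + 376 = 4837
Selection 3: 4837 + 376 = 5213 → 5213 − 5054 = 159
Selection 4: 159 + 376 = 535
Selection 5: 535 + 376 = 911
Selection 6: 911 + 376 = 1287
Selection 7: 1287 + 376 = 1663
Selection 8: 1663 + 376 = 2039
Selection 9: 2039 + 376 = 2415
Selection 10: 2415 + 376 = 2791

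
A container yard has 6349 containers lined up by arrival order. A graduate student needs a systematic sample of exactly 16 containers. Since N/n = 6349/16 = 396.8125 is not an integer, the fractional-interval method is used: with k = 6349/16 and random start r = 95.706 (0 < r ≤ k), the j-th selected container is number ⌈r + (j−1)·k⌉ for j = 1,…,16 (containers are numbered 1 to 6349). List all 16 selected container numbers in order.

j=1: r + 0k = 95.706 → ⌈·⌉ = 96
j=2: r + 1k = 492.5185 → ⌈·⌉ = 493
j=3: r + 2k = 889.331 → ⌈·⌉ = 890
j=4: r + 3k = 1286.1435 → ⌈·⌉ = 1287
j=5: r + 4k = 1682.956 → ⌈·⌉ = 1683
j=6: r + 5k = 2079.7685 → ⌈·⌉ = 2080
j=7: r + 6k = 2476.581 → ⌈·⌉ = 2477
j=8: r + 7k = 2873.3935 → ⌈·⌉ = 2874
j=9: r + 8k = 3270.206 → ⌈·⌉ = 3271
j=10: r + 9k = 3667.0185 → ⌈·⌉ = 3668
j=11: r + 10k = 4063.831 → ⌈·⌉ = 4064
j=12: r + 11k = 4460.6435 → ⌈·⌉ = 4461
j=13: r + 12k = 4857.456 → ⌈·⌉ = 4858
j=14: r + 13k = 5254.2685 → ⌈·⌉ = 5255
j=15: r + 14k = 5651.081 → ⌈·⌉ = 5652
j=16: r + 15k = 6047.8935 → ⌈·⌉ = 6048

96, 493, 890, 1287, 1683, 2080, 2477, 2874, 3271, 3668, 4064, 4461, 4858, 5255, 5652, 6048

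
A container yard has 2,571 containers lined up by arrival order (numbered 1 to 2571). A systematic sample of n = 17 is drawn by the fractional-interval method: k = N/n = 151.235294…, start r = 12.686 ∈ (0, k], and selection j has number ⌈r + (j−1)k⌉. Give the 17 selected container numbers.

j=1: r + 0k = 12.686 → ⌈·⌉ = 13
j=2: r + 1k = 163.921294… → ⌈·⌉ = 164
j=3: r + 2k = 315.156588… → ⌈·⌉ = 316
j=4: r + 3k = 466.391882… → ⌈·⌉ = 467
j=5: r + 4k = 617.627176… → ⌈·⌉ = 618
j=6: r + 5k = 768.862470… → ⌈·⌉ = 769
j=7: r + 6k = 920.097764… → ⌈·⌉ = 921
j=8: r + 7k = 1071.333058… → ⌈·⌉ = 1072
j=9: r + 8k = 1222.568352… → ⌈·⌉ = 1223
j=10: r + 9k = 1373.803647… → ⌈·⌉ = 1374
j=11: r + 10k = 1525.038941… → ⌈·⌉ = 1526
j=12: r + 11k = 1676.274235… → ⌈·⌉ = 1677
j=13: r + 12k = 1827.509529… → ⌈·⌉ = 1828
j=14: r + 13k = 1978.744823… → ⌈·⌉ = 1979
j=15: r + 14k = 2129.980117… → ⌈·⌉ = 2130
j=16: r + 15k = 2281.215411… → ⌈·⌉ = 2282
j=17: r + 16k = 2432.450705… → ⌈·⌉ = 2433

13, 164, 316, 467, 618, 769, 921, 1072, 1223, 1374, 1526, 1677, 1828, 1979, 2130, 2282, 2433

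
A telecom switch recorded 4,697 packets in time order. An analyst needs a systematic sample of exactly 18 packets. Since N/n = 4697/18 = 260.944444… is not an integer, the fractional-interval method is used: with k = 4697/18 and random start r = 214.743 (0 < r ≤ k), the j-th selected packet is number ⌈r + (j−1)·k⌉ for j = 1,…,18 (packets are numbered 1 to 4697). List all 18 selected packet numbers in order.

j=1: r + 0k = 214.743 → ⌈·⌉ = 215
j=2: r + 1k = 475.687444… → ⌈·⌉ = 476
j=3: r + 2k = 736.631888… → ⌈·⌉ = 737
j=4: r + 3k = 997.576333… → ⌈·⌉ = 998
j=5: r + 4k = 1258.520777… → ⌈·⌉ = 1259
j=6: r + 5k = 1519.465222… → ⌈·⌉ = 1520
j=7: r + 6k = 1780.409666… → ⌈·⌉ = 1781
j=8: r + 7k = 2041.354111… → ⌈·⌉ = 2042
j=9: r + 8k = 2302.298555… → ⌈·⌉ = 2303
j=10: r + 9k = 2563.243 → ⌈·⌉ = 2564
j=11: r + 10k = 2824.187444… → ⌈·⌉ = 2825
j=12: r + 11k = 3085.131888… → ⌈·⌉ = 3086
j=13: r + 12k = 3346.076333… → ⌈·⌉ = 3347
j=14: r + 13k = 3607.020777… → ⌈·⌉ = 3608
j=15: r + 14k = 3867.965222… → ⌈·⌉ = 3868
j=16: r + 15k = 4128.909666… → ⌈·⌉ = 4129
j=17: r + 16k = 4389.854111… → ⌈·⌉ = 4390
j=18: r + 17k = 4650.798555… → ⌈·⌉ = 4651

215, 476, 737, 998, 1259, 1520, 1781, 2042, 2303, 2564, 2825, 3086, 3347, 3608, 3868, 4129, 4390, 4651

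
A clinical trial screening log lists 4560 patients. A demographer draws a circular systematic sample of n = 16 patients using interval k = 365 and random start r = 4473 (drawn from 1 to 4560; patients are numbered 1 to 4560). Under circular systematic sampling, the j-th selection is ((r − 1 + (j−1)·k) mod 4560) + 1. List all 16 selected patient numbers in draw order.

Selection 1: 4473
Selection 2: 4473 + 365 = 4838 → 4838 − 4560 = 278
Selection 3: 278 + 365 = 643
Selection 4: 643 + 365 = 1008
Selection 5: 1008 + 365 = 1373
Selection 6: 1373 + 365 = 1738
Selection 7: 1738 + 365 = 2103
Selection 8: 2103 + 365 = 2468
Selection 9: 2468 + 365 = 2833
Selection 10: 2833 + 365 = 3198
Selection 11: 3198 + 365 = 3563
Selection 12: 3563 + 365 = 3928
Selection 13: 3928 + 365 = 4293
Selection 14: 4293 + 365 = 4658 → 4658 − 4560 = 98
Selection 15: 98 + 365 = 463
Selection 16: 463 + 365 = 828

4473, 278, 643, 1008, 1373, 1738, 2103, 2468, 2833, 3198, 3563, 3928, 4293, 98, 463, 828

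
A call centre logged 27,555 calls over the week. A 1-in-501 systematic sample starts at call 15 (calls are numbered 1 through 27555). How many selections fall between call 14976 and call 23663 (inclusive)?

18

k = 501
First selection ≥ 14976: 15 + ⌈(14976−15)/501⌉·501 = 15 + 30×501 = 15045
Last selection ≤ 23663: 15 + ⌊(23663−15)/501⌋·501 = 15 + 47×501 = 23562
Count = 47 − 30 + 1 = 18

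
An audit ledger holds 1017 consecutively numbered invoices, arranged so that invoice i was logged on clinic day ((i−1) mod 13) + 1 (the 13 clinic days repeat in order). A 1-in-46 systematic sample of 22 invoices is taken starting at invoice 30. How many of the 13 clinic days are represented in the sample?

13

Consecutive selections differ by k = 46, so their clinic day numbers differ by 46 mod 13 = 7.
gcd(46, 13) = 1, so the sample visits 13/1 = 13 distinct residues mod 13.
Start 30 is clinic day 4; the clinic days hit are 1, 2, 3, 4, 5, 6, 7, 8, 9, 10, 11, 12, 13.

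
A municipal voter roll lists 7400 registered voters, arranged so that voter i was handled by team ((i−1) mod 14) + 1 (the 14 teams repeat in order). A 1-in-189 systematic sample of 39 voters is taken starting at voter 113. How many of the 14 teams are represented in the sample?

Consecutive selections differ by k = 189, so their team numbers differ by 189 mod 14 = 7.
gcd(189, 14) = 7, so the sample visits 14/7 = 2 distinct residues mod 14.
Start 113 is team 1; the teams hit are 1, 8.

2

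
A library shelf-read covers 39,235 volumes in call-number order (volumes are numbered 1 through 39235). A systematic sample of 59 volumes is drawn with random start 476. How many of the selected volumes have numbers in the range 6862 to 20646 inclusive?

21

k = 39235/59 = 665
First selection ≥ 6862: 476 + ⌈(6862−476)/665⌉·665 = 476 + 10×665 = 7126
Last selection ≤ 20646: 476 + ⌊(20646−476)/665⌋·665 = 476 + 30×665 = 20426
Count = 30 − 10 + 1 = 21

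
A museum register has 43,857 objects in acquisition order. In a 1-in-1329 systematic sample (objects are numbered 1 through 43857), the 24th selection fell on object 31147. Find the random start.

580

k = 1329
r = 31147 − (24−1)×1329 = 31147 − 30567 = 580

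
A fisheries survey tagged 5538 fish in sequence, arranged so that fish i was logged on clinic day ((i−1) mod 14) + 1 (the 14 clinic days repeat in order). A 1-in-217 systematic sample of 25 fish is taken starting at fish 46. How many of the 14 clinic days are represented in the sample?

Consecutive selections differ by k = 217, so their clinic day numbers differ by 217 mod 14 = 7.
gcd(217, 14) = 7, so the sample visits 14/7 = 2 distinct residues mod 14.
Start 46 is clinic day 4; the clinic days hit are 4, 11.

2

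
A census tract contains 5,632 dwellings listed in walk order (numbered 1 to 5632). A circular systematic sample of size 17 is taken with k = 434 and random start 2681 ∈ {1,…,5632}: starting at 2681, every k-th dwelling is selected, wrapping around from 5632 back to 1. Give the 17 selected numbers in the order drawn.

2681, 3115, 3549, 3983, 4417, 4851, 5285, 87, 521, 955, 1389, 1823, 2257, 2691, 3125, 3559, 3993

Selection 1: 2681
Selection 2: 2681 + 434 = 3115
Selection 3: 3115 + 434 = 3549
Selection 4: 3549 + 434 = 3983
Selection 5: 3983 + 434 = 4417
Selection 6: 4417 + 434 = 4851
Selection 7: 4851 + 434 = 5285
Selection 8: 5285 + 434 = 5719 → 5719 − 5632 = 87
Selection 9: 87 + 434 = 521
Selection 10: 521 + 434 = 955
Selection 11: 955 + 434 = 1389
Selection 12: 1389 + 434 = 1823
Selection 13: 1823 + 434 = 2257
Selection 14: 2257 + 434 = 2691
Selection 15: 2691 + 434 = 3125
Selection 16: 3125 + 434 = 3559
Selection 17: 3559 + 434 = 3993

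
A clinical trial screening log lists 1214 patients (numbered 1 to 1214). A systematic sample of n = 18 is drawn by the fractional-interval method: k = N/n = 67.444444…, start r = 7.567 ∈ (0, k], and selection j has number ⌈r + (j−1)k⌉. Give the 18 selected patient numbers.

8, 76, 143, 210, 278, 345, 413, 480, 548, 615, 683, 750, 817, 885, 952, 1020, 1087, 1155

j=1: r + 0k = 7.567 → ⌈·⌉ = 8
j=2: r + 1k = 75.011444… → ⌈·⌉ = 76
j=3: r + 2k = 142.455888… → ⌈·⌉ = 143
j=4: r + 3k = 209.900333… → ⌈·⌉ = 210
j=5: r + 4k = 277.344777… → ⌈·⌉ = 278
j=6: r + 5k = 344.789222… → ⌈·⌉ = 345
j=7: r + 6k = 412.233666… → ⌈·⌉ = 413
j=8: r + 7k = 479.678111… → ⌈·⌉ = 480
j=9: r + 8k = 547.122555… → ⌈·⌉ = 548
j=10: r + 9k = 614.567 → ⌈·⌉ = 615
j=11: r + 10k = 682.011444… → ⌈·⌉ = 683
j=12: r + 11k = 749.455888… → ⌈·⌉ = 750
j=13: r + 12k = 816.900333… → ⌈·⌉ = 817
j=14: r + 13k = 884.344777… → ⌈·⌉ = 885
j=15: r + 14k = 951.789222… → ⌈·⌉ = 952
j=16: r + 15k = 1019.233666… → ⌈·⌉ = 1020
j=17: r + 16k = 1086.678111… → ⌈·⌉ = 1087
j=18: r + 17k = 1154.122555… → ⌈·⌉ = 1155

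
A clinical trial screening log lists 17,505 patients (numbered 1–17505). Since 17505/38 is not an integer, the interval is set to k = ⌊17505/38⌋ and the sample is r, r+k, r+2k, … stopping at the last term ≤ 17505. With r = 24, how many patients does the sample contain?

39

k = ⌊17505/38⌋ = 460
Achieved size = ⌊(17505 − 24)/460⌋ + 1 = ⌊17481/460⌋ + 1 = 38 + 1 = 39
(last selection: 24 + 38×460 = 17504 ≤ 17505; next would be 17964 > 17505)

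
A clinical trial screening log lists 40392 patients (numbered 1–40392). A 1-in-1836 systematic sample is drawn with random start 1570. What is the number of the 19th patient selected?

k = 1836
19th selection = r + (19−1)·k = 1570 + 18×1836 = 1570 + 33048 = 34618

34618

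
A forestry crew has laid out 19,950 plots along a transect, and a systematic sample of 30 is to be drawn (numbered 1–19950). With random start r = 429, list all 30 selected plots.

k = N/n = 19950/30 = 665
plot 1: 429
plot 2: 429 + 665 = 1094
plot 3: 1094 + 665 = 1759
plot 4: 1759 + 665 = 2424
plot 5: 2424 + 665 = 3089
plot 6: 3089 + 665 = 3754
plot 7: 3754 + 665 = 4419
plot 8: 4419 + 665 = 5084
plot 9: 5084 + 665 = 5749
plot 10: 5749 + 665 = 6414
plot 11: 6414 + 665 = 7079
plot 12: 7079 + 665 = 7744
plot 13: 7744 + 665 = 8409
plot 14: 8409 + 665 = 9074
plot 15: 9074 + 665 = 9739
plot 16: 9739 + 665 = 10404
plot 17: 10404 + 665 = 11069
plot 18: 11069 + 665 = 11734
plot 19: 11734 + 665 = 12399
plot 20: 12399 + 665 = 13064
plot 21: 13064 + 665 = 13729
plot 22: 13729 + 665 = 14394
plot 23: 14394 + 665 = 15059
plot 24: 15059 + 665 = 15724
plot 25: 15724 + 665 = 16389
plot 26: 16389 + 665 = 17054
plot 27: 17054 + 665 = 17719
plot 28: 17719 + 665 = 18384
plot 29: 18384 + 665 = 19049
plot 30: 19049 + 665 = 19714

429, 1094, 1759, 2424, 3089, 3754, 4419, 5084, 5749, 6414, 7079, 7744, 8409, 9074, 9739, 10404, 11069, 11734, 12399, 13064, 13729, 14394, 15059, 15724, 16389, 17054, 17719, 18384, 19049, 19714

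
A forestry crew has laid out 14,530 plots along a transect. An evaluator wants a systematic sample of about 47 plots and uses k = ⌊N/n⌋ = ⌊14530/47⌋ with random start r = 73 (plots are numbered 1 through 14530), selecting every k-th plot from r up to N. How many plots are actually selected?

47

k = ⌊14530/47⌋ = 309
Achieved size = ⌊(14530 − 73)/309⌋ + 1 = ⌊14457/309⌋ + 1 = 46 + 1 = 47
(last selection: 73 + 46×309 = 14287 ≤ 14530; next would be 14596 > 14530)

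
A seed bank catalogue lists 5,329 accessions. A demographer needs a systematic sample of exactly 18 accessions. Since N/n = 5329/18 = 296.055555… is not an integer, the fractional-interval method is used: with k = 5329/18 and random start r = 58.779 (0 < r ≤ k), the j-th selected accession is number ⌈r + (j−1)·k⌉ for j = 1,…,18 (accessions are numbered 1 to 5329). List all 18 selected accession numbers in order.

j=1: r + 0k = 58.779 → ⌈·⌉ = 59
j=2: r + 1k = 354.834555… → ⌈·⌉ = 355
j=3: r + 2k = 650.890111… → ⌈·⌉ = 651
j=4: r + 3k = 946.945666… → ⌈·⌉ = 947
j=5: r + 4k = 1243.001222… → ⌈·⌉ = 1244
j=6: r + 5k = 1539.056777… → ⌈·⌉ = 1540
j=7: r + 6k = 1835.112333… → ⌈·⌉ = 1836
j=8: r + 7k = 2131.167888… → ⌈·⌉ = 2132
j=9: r + 8k = 2427.223444… → ⌈·⌉ = 2428
j=10: r + 9k = 2723.279 → ⌈·⌉ = 2724
j=11: r + 10k = 3019.334555… → ⌈·⌉ = 3020
j=12: r + 11k = 3315.390111… → ⌈·⌉ = 3316
j=13: r + 12k = 3611.445666… → ⌈·⌉ = 3612
j=14: r + 13k = 3907.501222… → ⌈·⌉ = 3908
j=15: r + 14k = 4203.556777… → ⌈·⌉ = 4204
j=16: r + 15k = 4499.612333… → ⌈·⌉ = 4500
j=17: r + 16k = 4795.667888… → ⌈·⌉ = 4796
j=18: r + 17k = 5091.723444… → ⌈·⌉ = 5092

59, 355, 651, 947, 1244, 1540, 1836, 2132, 2428, 2724, 3020, 3316, 3612, 3908, 4204, 4500, 4796, 5092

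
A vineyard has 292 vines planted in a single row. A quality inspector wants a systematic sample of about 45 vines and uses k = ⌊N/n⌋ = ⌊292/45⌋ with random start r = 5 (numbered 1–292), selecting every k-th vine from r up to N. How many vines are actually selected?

48

k = ⌊292/45⌋ = 6
Achieved size = ⌊(292 − 5)/6⌋ + 1 = ⌊287/6⌋ + 1 = 47 + 1 = 48
(last selection: 5 + 47×6 = 287 ≤ 292; next would be 293 > 292)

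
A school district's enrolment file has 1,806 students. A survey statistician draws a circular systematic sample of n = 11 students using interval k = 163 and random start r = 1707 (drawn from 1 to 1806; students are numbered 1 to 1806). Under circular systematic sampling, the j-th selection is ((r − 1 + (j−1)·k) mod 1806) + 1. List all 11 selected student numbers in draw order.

1707, 64, 227, 390, 553, 716, 879, 1042, 1205, 1368, 1531

Selection 1: 1707
Selection 2: 1707 + 163 = 1870 → 1870 − 1806 = 64
Selection 3: 64 + 163 = 227
Selection 4: 227 + 163 = 390
Selection 5: 390 + 163 = 553
Selection 6: 553 + 163 = 716
Selection 7: 716 + 163 = 879
Selection 8: 879 + 163 = 1042
Selection 9: 1042 + 163 = 1205
Selection 10: 1205 + 163 = 1368
Selection 11: 1368 + 163 = 1531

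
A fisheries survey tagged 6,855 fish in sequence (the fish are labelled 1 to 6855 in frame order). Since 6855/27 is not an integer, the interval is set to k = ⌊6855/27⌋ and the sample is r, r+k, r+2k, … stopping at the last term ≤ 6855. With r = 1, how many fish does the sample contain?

k = ⌊6855/27⌋ = 253
Achieved size = ⌊(6855 − 1)/253⌋ + 1 = ⌊6854/253⌋ + 1 = 27 + 1 = 28
(last selection: 1 + 27×253 = 6832 ≤ 6855; next would be 7085 > 6855)

28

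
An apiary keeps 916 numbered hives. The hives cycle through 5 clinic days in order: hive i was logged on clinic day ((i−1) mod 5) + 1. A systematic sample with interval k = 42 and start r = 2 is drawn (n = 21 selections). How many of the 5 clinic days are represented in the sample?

Consecutive selections differ by k = 42, so their clinic day numbers differ by 42 mod 5 = 2.
gcd(42, 5) = 1, so the sample visits 5/1 = 5 distinct residues mod 5.
Start 2 is clinic day 2; the clinic days hit are 1, 2, 3, 4, 5.

5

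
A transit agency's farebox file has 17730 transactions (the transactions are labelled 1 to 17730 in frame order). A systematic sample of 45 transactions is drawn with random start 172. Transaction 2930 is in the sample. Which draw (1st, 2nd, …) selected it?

8

k = 17730/45 = 394
position = (2930 − 172)/394 + 1 = 2758/394 + 1 = 7 + 1 = 8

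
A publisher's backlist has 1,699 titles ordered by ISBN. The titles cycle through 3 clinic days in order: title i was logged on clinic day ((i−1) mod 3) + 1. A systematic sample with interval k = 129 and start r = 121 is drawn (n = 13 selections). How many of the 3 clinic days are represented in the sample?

Consecutive selections differ by k = 129, so their clinic day numbers differ by 129 mod 3 = 0.
gcd(129, 3) = 3, so the sample visits 3/3 = 1 distinct residues mod 3.
Start 121 is clinic day 1; the clinic days hit are 1.

1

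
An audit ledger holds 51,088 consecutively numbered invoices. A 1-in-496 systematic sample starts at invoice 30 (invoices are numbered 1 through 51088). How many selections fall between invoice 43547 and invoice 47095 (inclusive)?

7

k = 496
First selection ≥ 43547: 30 + ⌈(43547−30)/496⌉·496 = 30 + 88×496 = 43678
Last selection ≤ 47095: 30 + ⌊(47095−30)/496⌋·496 = 30 + 94×496 = 46654
Count = 94 − 88 + 1 = 7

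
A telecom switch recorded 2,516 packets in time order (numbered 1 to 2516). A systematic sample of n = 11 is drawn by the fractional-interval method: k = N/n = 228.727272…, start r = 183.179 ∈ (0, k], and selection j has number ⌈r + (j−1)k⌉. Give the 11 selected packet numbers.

184, 412, 641, 870, 1099, 1327, 1556, 1785, 2013, 2242, 2471

j=1: r + 0k = 183.179 → ⌈·⌉ = 184
j=2: r + 1k = 411.906272… → ⌈·⌉ = 412
j=3: r + 2k = 640.633545… → ⌈·⌉ = 641
j=4: r + 3k = 869.360818… → ⌈·⌉ = 870
j=5: r + 4k = 1098.088090… → ⌈·⌉ = 1099
j=6: r + 5k = 1326.815363… → ⌈·⌉ = 1327
j=7: r + 6k = 1555.542636… → ⌈·⌉ = 1556
j=8: r + 7k = 1784.269909… → ⌈·⌉ = 1785
j=9: r + 8k = 2012.997181… → ⌈·⌉ = 2013
j=10: r + 9k = 2241.724454… → ⌈·⌉ = 2242
j=11: r + 10k = 2470.451727… → ⌈·⌉ = 2471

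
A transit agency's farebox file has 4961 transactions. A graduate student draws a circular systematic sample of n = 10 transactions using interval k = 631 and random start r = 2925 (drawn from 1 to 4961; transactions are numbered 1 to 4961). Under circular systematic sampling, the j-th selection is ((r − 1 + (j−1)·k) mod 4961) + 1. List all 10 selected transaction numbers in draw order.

2925, 3556, 4187, 4818, 488, 1119, 1750, 2381, 3012, 3643

Selection 1: 2925
Selection 2: 2925 + 631 = 3556
Selection 3: 3556 + 631 = 4187
Selection 4: 4187 + 631 = 4818
Selection 5: 4818 + 631 = 5449 → 5449 − 4961 = 488
Selection 6: 488 + 631 = 1119
Selection 7: 1119 + 631 = 1750
Selection 8: 1750 + 631 = 2381
Selection 9: 2381 + 631 = 3012
Selection 10: 3012 + 631 = 3643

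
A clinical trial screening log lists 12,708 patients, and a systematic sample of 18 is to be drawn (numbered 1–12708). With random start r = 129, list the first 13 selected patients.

129, 835, 1541, 2247, 2953, 3659, 4365, 5071, 5777, 6483, 7189, 7895, 8601

k = N/n = 12708/18 = 706
patient 1: 129
patient 2: 129 + 706 = 835
patient 3: 835 + 706 = 1541
patient 4: 1541 + 706 = 2247
patient 5: 2247 + 706 = 2953
patient 6: 2953 + 706 = 3659
patient 7: 3659 + 706 = 4365
patient 8: 4365 + 706 = 5071
patient 9: 5071 + 706 = 5777
patient 10: 5777 + 706 = 6483
patient 11: 6483 + 706 = 7189
patient 12: 7189 + 706 = 7895
patient 13: 7895 + 706 = 8601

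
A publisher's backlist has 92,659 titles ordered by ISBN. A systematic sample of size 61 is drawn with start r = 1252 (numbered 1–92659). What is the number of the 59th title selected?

89354

k = 92659/61 = 1519
59th selection = r + (59−1)·k = 1252 + 58×1519 = 1252 + 88102 = 89354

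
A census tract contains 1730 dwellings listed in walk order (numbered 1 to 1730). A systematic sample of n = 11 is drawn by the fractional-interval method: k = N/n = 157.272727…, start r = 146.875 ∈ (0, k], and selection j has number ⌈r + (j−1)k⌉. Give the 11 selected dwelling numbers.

j=1: r + 0k = 146.875 → ⌈·⌉ = 147
j=2: r + 1k = 304.147727… → ⌈·⌉ = 305
j=3: r + 2k = 461.420454… → ⌈·⌉ = 462
j=4: r + 3k = 618.693181… → ⌈·⌉ = 619
j=5: r + 4k = 775.965909… → ⌈·⌉ = 776
j=6: r + 5k = 933.238636… → ⌈·⌉ = 934
j=7: r + 6k = 1090.511363… → ⌈·⌉ = 1091
j=8: r + 7k = 1247.784090… → ⌈·⌉ = 1248
j=9: r + 8k = 1405.056818… → ⌈·⌉ = 1406
j=10: r + 9k = 1562.329545… → ⌈·⌉ = 1563
j=11: r + 10k = 1719.602272… → ⌈·⌉ = 1720

147, 305, 462, 619, 776, 934, 1091, 1248, 1406, 1563, 1720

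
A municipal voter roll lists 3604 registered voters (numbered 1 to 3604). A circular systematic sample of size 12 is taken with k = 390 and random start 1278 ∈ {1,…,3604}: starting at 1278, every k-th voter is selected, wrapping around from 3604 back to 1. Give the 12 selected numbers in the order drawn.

1278, 1668, 2058, 2448, 2838, 3228, 14, 404, 794, 1184, 1574, 1964

Selection 1: 1278
Selection 2: 1278 + 390 = 1668
Selection 3: 1668 + 390 = 2058
Selection 4: 2058 + 390 = 2448
Selection 5: 2448 + 390 = 2838
Selection 6: 2838 + 390 = 3228
Selection 7: 3228 + 390 = 3618 → 3618 − 3604 = 14
Selection 8: 14 + 390 = 404
Selection 9: 404 + 390 = 794
Selection 10: 794 + 390 = 1184
Selection 11: 1184 + 390 = 1574
Selection 12: 1574 + 390 = 1964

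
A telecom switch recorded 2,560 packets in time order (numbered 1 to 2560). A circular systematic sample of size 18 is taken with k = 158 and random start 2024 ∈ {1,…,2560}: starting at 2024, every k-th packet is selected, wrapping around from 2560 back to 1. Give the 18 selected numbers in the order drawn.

Selection 1: 2024
Selection 2: 2024 + 158 = 2182
Selection 3: 2182 + 158 = 2340
Selection 4: 2340 + 158 = 2498
Selection 5: 2498 + 158 = 2656 → 2656 − 2560 = 96
Selection 6: 96 + 158 = 254
Selection 7: 254 + 158 = 412
Selection 8: 412 + 158 = 570
Selection 9: 570 + 158 = 728
Selection 10: 728 + 158 = 886
Selection 11: 886 + 158 = 1044
Selection 12: 1044 + 158 = 1202
Selection 13: 1202 + 158 = 1360
Selection 14: 1360 + 158 = 1518
Selection 15: 1518 + 158 = 1676
Selection 16: 1676 + 158 = 1834
Selection 17: 1834 + 158 = 1992
Selection 18: 1992 + 158 = 2150

2024, 2182, 2340, 2498, 96, 254, 412, 570, 728, 886, 1044, 1202, 1360, 1518, 1676, 1834, 1992, 2150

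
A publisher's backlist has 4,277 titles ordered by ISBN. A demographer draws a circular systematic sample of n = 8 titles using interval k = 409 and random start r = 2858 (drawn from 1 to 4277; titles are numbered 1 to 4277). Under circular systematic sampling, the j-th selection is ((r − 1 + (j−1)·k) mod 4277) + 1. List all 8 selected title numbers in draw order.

Selection 1: 2858
Selection 2: 2858 + 409 = 3267
Selection 3: 3267 + 409 = 3676
Selection 4: 3676 + 409 = 4085
Selection 5: 4085 + 409 = 4494 → 4494 − 4277 = 217
Selection 6: 217 + 409 = 626
Selection 7: 626 + 409 = 1035
Selection 8: 1035 + 409 = 1444

2858, 3267, 3676, 4085, 217, 626, 1035, 1444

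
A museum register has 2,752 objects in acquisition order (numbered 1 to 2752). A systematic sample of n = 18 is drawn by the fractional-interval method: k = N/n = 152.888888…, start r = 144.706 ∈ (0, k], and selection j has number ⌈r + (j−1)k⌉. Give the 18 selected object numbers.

j=1: r + 0k = 144.706 → ⌈·⌉ = 145
j=2: r + 1k = 297.594888… → ⌈·⌉ = 298
j=3: r + 2k = 450.483777… → ⌈·⌉ = 451
j=4: r + 3k = 603.372666… → ⌈·⌉ = 604
j=5: r + 4k = 756.261555… → ⌈·⌉ = 757
j=6: r + 5k = 909.150444… → ⌈·⌉ = 910
j=7: r + 6k = 1062.039333… → ⌈·⌉ = 1063
j=8: r + 7k = 1214.928222… → ⌈·⌉ = 1215
j=9: r + 8k = 1367.817111… → ⌈·⌉ = 1368
j=10: r + 9k = 1520.706 → ⌈·⌉ = 1521
j=11: r + 10k = 1673.594888… → ⌈·⌉ = 1674
j=12: r + 11k = 1826.483777… → ⌈·⌉ = 1827
j=13: r + 12k = 1979.372666… → ⌈·⌉ = 1980
j=14: r + 13k = 2132.261555… → ⌈·⌉ = 2133
j=15: r + 14k = 2285.150444… → ⌈·⌉ = 2286
j=16: r + 15k = 2438.039333… → ⌈·⌉ = 2439
j=17: r + 16k = 2590.928222… → ⌈·⌉ = 2591
j=18: r + 17k = 2743.817111… → ⌈·⌉ = 2744

145, 298, 451, 604, 757, 910, 1063, 1215, 1368, 1521, 1674, 1827, 1980, 2133, 2286, 2439, 2591, 2744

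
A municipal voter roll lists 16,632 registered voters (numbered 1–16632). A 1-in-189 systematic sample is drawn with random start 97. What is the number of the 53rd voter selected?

k = 189
53rd selection = r + (53−1)·k = 97 + 52×189 = 97 + 9828 = 9925

9925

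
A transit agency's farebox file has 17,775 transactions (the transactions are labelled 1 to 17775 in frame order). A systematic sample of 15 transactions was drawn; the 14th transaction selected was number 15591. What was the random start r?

186

k = 17775/15 = 1185
r = 15591 − (14−1)×1185 = 15591 − 15405 = 186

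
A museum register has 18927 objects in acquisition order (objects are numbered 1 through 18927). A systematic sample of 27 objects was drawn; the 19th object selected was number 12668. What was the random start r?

50

k = 18927/27 = 701
r = 12668 − (19−1)×701 = 12668 − 12618 = 50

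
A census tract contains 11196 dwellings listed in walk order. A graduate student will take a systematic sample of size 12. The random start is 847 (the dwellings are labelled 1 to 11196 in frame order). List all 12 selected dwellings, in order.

k = N/n = 11196/12 = 933
dwelling 1: 847
dwelling 2: 847 + 933 = 1780
dwelling 3: 1780 + 933 = 2713
dwelling 4: 2713 + 933 = 3646
dwelling 5: 3646 + 933 = 4579
dwelling 6: 4579 + 933 = 5512
dwelling 7: 5512 + 933 = 6445
dwelling 8: 6445 + 933 = 7378
dwelling 9: 7378 + 933 = 8311
dwelling 10: 8311 + 933 = 9244
dwelling 11: 9244 + 933 = 10177
dwelling 12: 10177 + 933 = 11110

847, 1780, 2713, 3646, 4579, 5512, 6445, 7378, 8311, 9244, 10177, 11110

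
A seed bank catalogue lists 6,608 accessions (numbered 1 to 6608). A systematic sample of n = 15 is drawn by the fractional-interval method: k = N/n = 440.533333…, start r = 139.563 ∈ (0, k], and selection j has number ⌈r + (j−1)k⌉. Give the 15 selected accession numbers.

j=1: r + 0k = 139.563 → ⌈·⌉ = 140
j=2: r + 1k = 580.096333… → ⌈·⌉ = 581
j=3: r + 2k = 1020.629666… → ⌈·⌉ = 1021
j=4: r + 3k = 1461.163 → ⌈·⌉ = 1462
j=5: r + 4k = 1901.696333… → ⌈·⌉ = 1902
j=6: r + 5k = 2342.229666… → ⌈·⌉ = 2343
j=7: r + 6k = 2782.763 → ⌈·⌉ = 2783
j=8: r + 7k = 3223.296333… → ⌈·⌉ = 3224
j=9: r + 8k = 3663.829666… → ⌈·⌉ = 3664
j=10: r + 9k = 4104.363 → ⌈·⌉ = 4105
j=11: r + 10k = 4544.896333… → ⌈·⌉ = 4545
j=12: r + 11k = 4985.429666… → ⌈·⌉ = 4986
j=13: r + 12k = 5425.963 → ⌈·⌉ = 5426
j=14: r + 13k = 5866.496333… → ⌈·⌉ = 5867
j=15: r + 14k = 6307.029666… → ⌈·⌉ = 6308

140, 581, 1021, 1462, 1902, 2343, 2783, 3224, 3664, 4105, 4545, 4986, 5426, 5867, 6308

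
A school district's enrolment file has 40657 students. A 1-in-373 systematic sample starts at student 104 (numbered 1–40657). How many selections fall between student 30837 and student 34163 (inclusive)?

9

k = 373
First selection ≥ 30837: 104 + ⌈(30837−104)/373⌉·373 = 104 + 83×373 = 31063
Last selection ≤ 34163: 104 + ⌊(34163−104)/373⌋·373 = 104 + 91×373 = 34047
Count = 91 − 83 + 1 = 9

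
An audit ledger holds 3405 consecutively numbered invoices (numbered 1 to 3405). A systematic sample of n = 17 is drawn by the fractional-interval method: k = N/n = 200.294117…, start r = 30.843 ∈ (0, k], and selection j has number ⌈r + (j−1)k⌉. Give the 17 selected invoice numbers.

j=1: r + 0k = 30.843 → ⌈·⌉ = 31
j=2: r + 1k = 231.137117… → ⌈·⌉ = 232
j=3: r + 2k = 431.431235… → ⌈·⌉ = 432
j=4: r + 3k = 631.725352… → ⌈·⌉ = 632
j=5: r + 4k = 832.019470… → ⌈·⌉ = 833
j=6: r + 5k = 1032.313588… → ⌈·⌉ = 1033
j=7: r + 6k = 1232.607705… → ⌈·⌉ = 1233
j=8: r + 7k = 1432.901823… → ⌈·⌉ = 1433
j=9: r + 8k = 1633.195941… → ⌈·⌉ = 1634
j=10: r + 9k = 1833.490058… → ⌈·⌉ = 1834
j=11: r + 10k = 2033.784176… → ⌈·⌉ = 2034
j=12: r + 11k = 2234.078294… → ⌈·⌉ = 2235
j=13: r + 12k = 2434.372411… → ⌈·⌉ = 2435
j=14: r + 13k = 2634.666529… → ⌈·⌉ = 2635
j=15: r + 14k = 2834.960647… → ⌈·⌉ = 2835
j=16: r + 15k = 3035.254764… → ⌈·⌉ = 3036
j=17: r + 16k = 3235.548882… → ⌈·⌉ = 3236

31, 232, 432, 632, 833, 1033, 1233, 1433, 1634, 1834, 2034, 2235, 2435, 2635, 2835, 3036, 3236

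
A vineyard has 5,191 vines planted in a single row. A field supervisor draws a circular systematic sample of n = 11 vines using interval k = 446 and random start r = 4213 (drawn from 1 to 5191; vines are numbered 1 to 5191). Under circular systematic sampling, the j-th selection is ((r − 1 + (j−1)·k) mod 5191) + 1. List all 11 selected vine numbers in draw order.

4213, 4659, 5105, 360, 806, 1252, 1698, 2144, 2590, 3036, 3482

Selection 1: 4213
Selection 2: 4213 + 446 = 4659
Selection 3: 4659 + 446 = 5105
Selection 4: 5105 + 446 = 5551 → 5551 − 5191 = 360
Selection 5: 360 + 446 = 806
Selection 6: 806 + 446 = 1252
Selection 7: 1252 + 446 = 1698
Selection 8: 1698 + 446 = 2144
Selection 9: 2144 + 446 = 2590
Selection 10: 2590 + 446 = 3036
Selection 11: 3036 + 446 = 3482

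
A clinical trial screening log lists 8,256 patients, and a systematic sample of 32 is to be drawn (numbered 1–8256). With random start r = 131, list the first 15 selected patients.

131, 389, 647, 905, 1163, 1421, 1679, 1937, 2195, 2453, 2711, 2969, 3227, 3485, 3743

k = N/n = 8256/32 = 258
patient 1: 131
patient 2: 131 + 258 = 389
patient 3: 389 + 258 = 647
patient 4: 647 + 258 = 905
patient 5: 905 + 258 = 1163
patient 6: 1163 + 258 = 1421
patient 7: 1421 + 258 = 1679
patient 8: 1679 + 258 = 1937
patient 9: 1937 + 258 = 2195
patient 10: 2195 + 258 = 2453
patient 11: 2453 + 258 = 2711
patient 12: 2711 + 258 = 2969
patient 13: 2969 + 258 = 3227
patient 14: 3227 + 258 = 3485
patient 15: 3485 + 258 = 3743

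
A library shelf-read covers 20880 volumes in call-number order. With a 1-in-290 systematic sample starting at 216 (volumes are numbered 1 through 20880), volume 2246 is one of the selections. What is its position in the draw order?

8

k = 290
position = (2246 − 216)/290 + 1 = 2030/290 + 1 = 7 + 1 = 8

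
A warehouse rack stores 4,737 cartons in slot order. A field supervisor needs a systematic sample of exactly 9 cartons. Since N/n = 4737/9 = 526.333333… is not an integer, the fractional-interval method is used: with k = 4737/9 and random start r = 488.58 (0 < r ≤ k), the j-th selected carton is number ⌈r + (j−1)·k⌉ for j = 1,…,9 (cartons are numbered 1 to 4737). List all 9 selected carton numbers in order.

489, 1015, 1542, 2068, 2594, 3121, 3647, 4173, 4700

j=1: r + 0k = 488.58 → ⌈·⌉ = 489
j=2: r + 1k = 1014.913333… → ⌈·⌉ = 1015
j=3: r + 2k = 1541.246666… → ⌈·⌉ = 1542
j=4: r + 3k = 2067.58 → ⌈·⌉ = 2068
j=5: r + 4k = 2593.913333… → ⌈·⌉ = 2594
j=6: r + 5k = 3120.246666… → ⌈·⌉ = 3121
j=7: r + 6k = 3646.58 → ⌈·⌉ = 3647
j=8: r + 7k = 4172.913333… → ⌈·⌉ = 4173
j=9: r + 8k = 4699.246666… → ⌈·⌉ = 4700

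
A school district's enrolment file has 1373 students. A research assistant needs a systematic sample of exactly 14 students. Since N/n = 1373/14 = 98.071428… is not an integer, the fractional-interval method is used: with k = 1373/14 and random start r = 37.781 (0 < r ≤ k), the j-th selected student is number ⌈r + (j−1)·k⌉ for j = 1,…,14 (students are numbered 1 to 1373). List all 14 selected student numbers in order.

j=1: r + 0k = 37.781 → ⌈·⌉ = 38
j=2: r + 1k = 135.852428… → ⌈·⌉ = 136
j=3: r + 2k = 233.923857… → ⌈·⌉ = 234
j=4: r + 3k = 331.995285… → ⌈·⌉ = 332
j=5: r + 4k = 430.066714… → ⌈·⌉ = 431
j=6: r + 5k = 528.138142… → ⌈·⌉ = 529
j=7: r + 6k = 626.209571… → ⌈·⌉ = 627
j=8: r + 7k = 724.281 → ⌈·⌉ = 725
j=9: r + 8k = 822.352428… → ⌈·⌉ = 823
j=10: r + 9k = 920.423857… → ⌈·⌉ = 921
j=11: r + 10k = 1018.495285… → ⌈·⌉ = 1019
j=12: r + 11k = 1116.566714… → ⌈·⌉ = 1117
j=13: r + 12k = 1214.638142… → ⌈·⌉ = 1215
j=14: r + 13k = 1312.709571… → ⌈·⌉ = 1313

38, 136, 234, 332, 431, 529, 627, 725, 823, 921, 1019, 1117, 1215, 1313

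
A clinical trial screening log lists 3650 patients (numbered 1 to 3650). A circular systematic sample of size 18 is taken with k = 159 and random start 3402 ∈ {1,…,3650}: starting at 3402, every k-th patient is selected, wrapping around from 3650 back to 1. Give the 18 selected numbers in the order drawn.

Selection 1: 3402
Selection 2: 3402 + 159 = 3561
Selection 3: 3561 + 159 = 3720 → 3720 − 3650 = 70
Selection 4: 70 + 159 = 229
Selection 5: 229 + 159 = 388
Selection 6: 388 + 159 = 547
Selection 7: 547 + 159 = 706
Selection 8: 706 + 159 = 865
Selection 9: 865 + 159 = 1024
Selection 10: 1024 + 159 = 1183
Selection 11: 1183 + 159 = 1342
Selection 12: 1342 + 159 = 1501
Selection 13: 1501 + 159 = 1660
Selection 14: 1660 + 159 = 1819
Selection 15: 1819 + 159 = 1978
Selection 16: 1978 + 159 = 2137
Selection 17: 2137 + 159 = 2296
Selection 18: 2296 + 159 = 2455

3402, 3561, 70, 229, 388, 547, 706, 865, 1024, 1183, 1342, 1501, 1660, 1819, 1978, 2137, 2296, 2455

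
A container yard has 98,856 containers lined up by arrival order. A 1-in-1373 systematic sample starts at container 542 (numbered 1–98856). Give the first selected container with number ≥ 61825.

k = 1373
Steps past start: ⌈(61825 − 542)/1373⌉ = ⌈61283/1373⌉ = 45
Selected container: 542 + 45×1373 = 62327

62327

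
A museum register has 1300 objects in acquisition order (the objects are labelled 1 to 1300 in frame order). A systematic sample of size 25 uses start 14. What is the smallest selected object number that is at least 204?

222

k = 1300/25 = 52
Steps past start: ⌈(204 − 14)/52⌉ = ⌈190/52⌉ = 4
Selected object: 14 + 4×52 = 222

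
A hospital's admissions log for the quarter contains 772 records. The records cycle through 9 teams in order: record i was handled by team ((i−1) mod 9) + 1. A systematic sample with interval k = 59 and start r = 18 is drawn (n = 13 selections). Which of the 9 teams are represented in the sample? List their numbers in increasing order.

Consecutive selections differ by k = 59, so their team numbers differ by 59 mod 9 = 5.
gcd(59, 9) = 1, so the sample visits 9/1 = 9 distinct residues mod 9.
Start 18 is team 9; the teams hit are 1, 2, 3, 4, 5, 6, 7, 8, 9.

1, 2, 3, 4, 5, 6, 7, 8, 9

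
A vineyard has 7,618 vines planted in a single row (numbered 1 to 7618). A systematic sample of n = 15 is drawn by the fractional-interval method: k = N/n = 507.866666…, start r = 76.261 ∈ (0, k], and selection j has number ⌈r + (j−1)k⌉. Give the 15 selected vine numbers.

77, 585, 1092, 1600, 2108, 2616, 3124, 3632, 4140, 4648, 5155, 5663, 6171, 6679, 7187

j=1: r + 0k = 76.261 → ⌈·⌉ = 77
j=2: r + 1k = 584.127666… → ⌈·⌉ = 585
j=3: r + 2k = 1091.994333… → ⌈·⌉ = 1092
j=4: r + 3k = 1599.861 → ⌈·⌉ = 1600
j=5: r + 4k = 2107.727666… → ⌈·⌉ = 2108
j=6: r + 5k = 2615.594333… → ⌈·⌉ = 2616
j=7: r + 6k = 3123.461 → ⌈·⌉ = 3124
j=8: r + 7k = 3631.327666… → ⌈·⌉ = 3632
j=9: r + 8k = 4139.194333… → ⌈·⌉ = 4140
j=10: r + 9k = 4647.061 → ⌈·⌉ = 4648
j=11: r + 10k = 5154.927666… → ⌈·⌉ = 5155
j=12: r + 11k = 5662.794333… → ⌈·⌉ = 5663
j=13: r + 12k = 6170.661 → ⌈·⌉ = 6171
j=14: r + 13k = 6678.527666… → ⌈·⌉ = 6679
j=15: r + 14k = 7186.394333… → ⌈·⌉ = 7187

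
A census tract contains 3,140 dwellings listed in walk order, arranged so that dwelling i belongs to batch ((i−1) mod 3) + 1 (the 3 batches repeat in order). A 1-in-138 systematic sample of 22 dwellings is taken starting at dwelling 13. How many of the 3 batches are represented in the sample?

1

Consecutive selections differ by k = 138, so their batch numbers differ by 138 mod 3 = 0.
gcd(138, 3) = 3, so the sample visits 3/3 = 1 distinct residues mod 3.
Start 13 is batch 1; the batches hit are 1.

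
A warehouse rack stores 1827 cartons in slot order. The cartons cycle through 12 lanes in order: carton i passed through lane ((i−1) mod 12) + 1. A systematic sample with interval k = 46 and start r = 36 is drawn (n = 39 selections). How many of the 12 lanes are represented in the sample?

Consecutive selections differ by k = 46, so their lane numbers differ by 46 mod 12 = 10.
gcd(46, 12) = 2, so the sample visits 12/2 = 6 distinct residues mod 12.
Start 36 is lane 12; the lanes hit are 2, 4, 6, 8, 10, 12.

6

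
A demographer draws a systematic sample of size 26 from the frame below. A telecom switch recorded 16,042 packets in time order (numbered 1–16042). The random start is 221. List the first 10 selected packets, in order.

221, 838, 1455, 2072, 2689, 3306, 3923, 4540, 5157, 5774

k = N/n = 16042/26 = 617
packet 1: 221
packet 2: 221 + 617 = 838
packet 3: 838 + 617 = 1455
packet 4: 1455 + 617 = 2072
packet 5: 2072 + 617 = 2689
packet 6: 2689 + 617 = 3306
packet 7: 3306 + 617 = 3923
packet 8: 3923 + 617 = 4540
packet 9: 4540 + 617 = 5157
packet 10: 5157 + 617 = 5774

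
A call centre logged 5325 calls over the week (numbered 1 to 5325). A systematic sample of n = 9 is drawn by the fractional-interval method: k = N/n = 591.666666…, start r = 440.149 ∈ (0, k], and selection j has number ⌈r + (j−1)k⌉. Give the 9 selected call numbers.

j=1: r + 0k = 440.149 → ⌈·⌉ = 441
j=2: r + 1k = 1031.815666… → ⌈·⌉ = 1032
j=3: r + 2k = 1623.482333… → ⌈·⌉ = 1624
j=4: r + 3k = 2215.149 → ⌈·⌉ = 2216
j=5: r + 4k = 2806.815666… → ⌈·⌉ = 2807
j=6: r + 5k = 3398.482333… → ⌈·⌉ = 3399
j=7: r + 6k = 3990.149 → ⌈·⌉ = 3991
j=8: r + 7k = 4581.815666… → ⌈·⌉ = 4582
j=9: r + 8k = 5173.482333… → ⌈·⌉ = 5174

441, 1032, 1624, 2216, 2807, 3399, 3991, 4582, 5174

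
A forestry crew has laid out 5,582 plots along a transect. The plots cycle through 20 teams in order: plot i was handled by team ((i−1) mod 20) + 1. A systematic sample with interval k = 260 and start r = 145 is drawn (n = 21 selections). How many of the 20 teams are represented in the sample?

1

Consecutive selections differ by k = 260, so their team numbers differ by 260 mod 20 = 0.
gcd(260, 20) = 20, so the sample visits 20/20 = 1 distinct residues mod 20.
Start 145 is team 5; the teams hit are 5.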